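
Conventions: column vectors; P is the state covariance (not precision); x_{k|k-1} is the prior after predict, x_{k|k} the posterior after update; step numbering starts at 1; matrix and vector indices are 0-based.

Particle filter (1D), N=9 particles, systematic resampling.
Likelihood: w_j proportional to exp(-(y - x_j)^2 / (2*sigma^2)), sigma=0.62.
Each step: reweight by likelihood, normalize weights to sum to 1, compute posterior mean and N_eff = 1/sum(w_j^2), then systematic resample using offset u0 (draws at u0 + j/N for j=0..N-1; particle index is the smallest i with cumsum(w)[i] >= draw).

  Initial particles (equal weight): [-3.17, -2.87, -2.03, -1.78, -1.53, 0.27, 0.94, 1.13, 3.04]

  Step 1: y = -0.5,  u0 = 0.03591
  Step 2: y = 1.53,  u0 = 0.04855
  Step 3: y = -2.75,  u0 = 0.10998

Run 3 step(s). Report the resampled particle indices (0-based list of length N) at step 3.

step 1: w=[0.0001, 0.0007, 0.0486, 0.1211, 0.2567, 0.4719, 0.0688, 0.0322, 0.0000]  mean=-0.4808  Neff=3.2119  idx=[2, 3, 4, 4, 5, 5, 5, 5, 6]
step 2: w=[0.0000, 0.0000, 0.0000, 0.0000, 0.1109, 0.1109, 0.1109, 0.1109, 0.5562]  mean=0.6427  Neff=2.7883  idx=[4, 5, 6, 7, 8, 8, 8, 8, 8]
step 3: w=[0.2491, 0.2491, 0.2491, 0.2491, 0.0007, 0.0007, 0.0007, 0.0007, 0.0007]  mean=0.2724  Neff=4.0289  idx=[0, 0, 1, 1, 2, 2, 3, 3, 7]

resampled_idx = [0, 0, 1, 1, 2, 2, 3, 3, 7]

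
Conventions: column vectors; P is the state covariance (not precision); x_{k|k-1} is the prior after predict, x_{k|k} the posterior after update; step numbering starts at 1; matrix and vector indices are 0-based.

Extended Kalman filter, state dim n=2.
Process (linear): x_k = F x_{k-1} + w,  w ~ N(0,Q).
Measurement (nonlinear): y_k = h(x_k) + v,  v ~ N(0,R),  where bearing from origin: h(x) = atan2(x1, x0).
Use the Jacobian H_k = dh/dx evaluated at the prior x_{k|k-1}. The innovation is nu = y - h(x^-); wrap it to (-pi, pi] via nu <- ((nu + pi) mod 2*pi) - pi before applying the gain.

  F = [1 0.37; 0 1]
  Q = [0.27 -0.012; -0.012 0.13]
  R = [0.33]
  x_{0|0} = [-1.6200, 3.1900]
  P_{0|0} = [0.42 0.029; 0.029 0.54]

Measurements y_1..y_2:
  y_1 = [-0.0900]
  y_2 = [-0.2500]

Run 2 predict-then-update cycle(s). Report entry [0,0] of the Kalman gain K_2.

step 1: x^-=[-0.4397, 3.1900]  P^-=[0.7854 0.2168; 0.2168 0.6700]  H_jac=[-0.3076 -0.0424]  S=[0.4112]  K=[-0.6100; -0.2313]  nu=[-1.7978]  x^+=[0.6569, 3.6058]  P^+=[0.6324 0.1588; 0.1588 0.6480]
step 2: x^-=[1.9910, 3.6058]  P^-=[1.1086 0.3866; 0.3866 0.7780]  H_jac=[-0.2125 0.1174]  S=[0.3715]  K=[-0.5121; 0.0246]  nu=[-1.3163]  x^+=[2.6651, 3.5734]  P^+=[1.0112 0.3912; 0.3912 0.7778]

K[0,0] = -0.5121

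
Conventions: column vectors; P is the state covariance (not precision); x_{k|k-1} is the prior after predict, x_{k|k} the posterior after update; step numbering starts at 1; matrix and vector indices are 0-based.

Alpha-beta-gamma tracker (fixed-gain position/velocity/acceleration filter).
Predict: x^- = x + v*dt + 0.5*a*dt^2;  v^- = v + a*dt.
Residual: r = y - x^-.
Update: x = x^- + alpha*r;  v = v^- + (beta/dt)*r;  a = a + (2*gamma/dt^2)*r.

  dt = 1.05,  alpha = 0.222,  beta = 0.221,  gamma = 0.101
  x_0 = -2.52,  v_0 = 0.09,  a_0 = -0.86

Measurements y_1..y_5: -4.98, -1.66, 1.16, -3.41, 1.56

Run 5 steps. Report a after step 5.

a_post = 2.1444

step 1: x_pred=-2.8996  r=-2.0804  x^+=-3.3614  v^+=-1.2509  a^+=-1.2412
step 2: x_pred=-5.3591  r=3.6991  x^+=-4.5379  v^+=-1.7756  a^+=-0.5634
step 3: x_pred=-6.7128  r=7.8728  x^+=-4.9650  v^+=-0.7101  a^+=0.8790
step 4: x_pred=-5.2261  r=1.8161  x^+=-4.8229  v^+=0.5951  a^+=1.2118
step 5: x_pred=-3.5301  r=5.0901  x^+=-2.4001  v^+=2.9388  a^+=2.1444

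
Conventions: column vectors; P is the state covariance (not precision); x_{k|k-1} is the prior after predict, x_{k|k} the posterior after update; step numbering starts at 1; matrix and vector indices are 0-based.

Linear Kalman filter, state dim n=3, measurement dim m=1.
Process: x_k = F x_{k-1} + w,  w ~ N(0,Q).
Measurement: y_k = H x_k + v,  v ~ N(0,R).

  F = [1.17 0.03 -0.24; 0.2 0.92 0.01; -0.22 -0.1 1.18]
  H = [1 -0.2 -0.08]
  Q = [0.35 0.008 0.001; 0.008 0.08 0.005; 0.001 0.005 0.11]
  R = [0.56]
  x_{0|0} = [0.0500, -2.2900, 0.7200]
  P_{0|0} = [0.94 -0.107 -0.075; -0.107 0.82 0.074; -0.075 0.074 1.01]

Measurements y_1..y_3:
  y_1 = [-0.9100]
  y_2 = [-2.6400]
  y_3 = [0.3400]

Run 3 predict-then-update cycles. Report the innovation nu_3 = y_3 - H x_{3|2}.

innov = [3.6829]

step 1: x^-=[-0.1830, -2.0896, 1.0676]  P^-=[1.7292 0.1188 -0.6193; 0.1188 0.7734 -0.0134; -0.6193 -0.0134 1.5868]  S=[2.3815]  K=[0.7369; -0.0146; -0.3122]  nu=[-1.0595]  x^+=[-0.9638, -2.0741, 1.3984]  P^+=[0.4359 0.1444 -0.0713; 0.1444 0.7729 -0.0242; -0.0713 -0.0242 1.3546]
step 2: x^-=[-1.5255, -2.0869, 2.0696]  P^-=[1.0759 0.2924 -0.6187; 0.2924 0.8042 -0.1444; -0.6187 -0.1444 2.0741]  S=[1.6588]  K=[0.6432; 0.0863; -0.4556]  nu=[-1.3663]  x^+=[-2.4043, -2.2048, 2.6921]  P^+=[0.3897 0.2003 -0.1326; 0.2003 0.7919 -0.0792; -0.1326 -0.0792 1.7298]
step 3: x^-=[-3.5253, -2.4823, 3.9261]  P^-=[1.0734 0.3560 -0.8111; 0.3560 0.8377 -0.2261; -0.8111 -0.2261 2.6417]  S=[1.6640]  K=[0.6413; 0.1241; -0.5873]  nu=[3.6829]  x^+=[-1.1634, -2.0252, 1.7632]  P^+=[0.3891 0.2235 -0.1844; 0.2235 0.8121 -0.1048; -0.1844 -0.1048 2.0678]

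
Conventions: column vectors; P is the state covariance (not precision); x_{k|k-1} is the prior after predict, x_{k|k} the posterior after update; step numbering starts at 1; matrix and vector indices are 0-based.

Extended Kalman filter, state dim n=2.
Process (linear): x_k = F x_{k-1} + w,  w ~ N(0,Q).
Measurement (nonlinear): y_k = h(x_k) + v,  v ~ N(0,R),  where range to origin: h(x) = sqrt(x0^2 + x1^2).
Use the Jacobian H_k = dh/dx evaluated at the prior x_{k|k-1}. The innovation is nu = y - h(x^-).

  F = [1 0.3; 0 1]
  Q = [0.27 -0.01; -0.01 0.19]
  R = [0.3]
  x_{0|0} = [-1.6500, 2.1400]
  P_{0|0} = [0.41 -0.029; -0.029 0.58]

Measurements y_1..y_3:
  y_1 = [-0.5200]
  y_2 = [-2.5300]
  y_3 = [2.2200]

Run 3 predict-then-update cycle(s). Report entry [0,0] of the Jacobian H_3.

step 1: x^-=[-1.0080, 2.1400]  P^-=[0.7148 0.1350; 0.1350 0.7700]  H_jac=[-0.4261 0.9047]  S=[0.9559]  K=[-0.1909; 0.6686]  nu=[-2.8855]  x^+=[-0.4572, 0.2109]  P^+=[0.6800 0.2570; 0.2570 0.3427]
step 2: x^-=[-0.3939, 0.2109]  P^-=[1.1350 0.3498; 0.3498 0.5327]  H_jac=[-0.8816 0.4719]  S=[1.0098]  K=[-0.8275; -0.0564]  nu=[-2.9768]  x^+=[2.0693, 0.3789]  P^+=[0.4436 0.3027; 0.3027 0.5295]
step 3: x^-=[2.1830, 0.3789]  P^-=[0.9428 0.4515; 0.4515 0.7195]  H_jac=[0.9853 0.1710]  S=[1.3885]  K=[0.7247; 0.4090]  nu=[0.0044]  x^+=[2.1862, 0.3806]  P^+=[0.2137 0.0400; 0.0400 0.4872]

H_jac[0,0] = 0.9853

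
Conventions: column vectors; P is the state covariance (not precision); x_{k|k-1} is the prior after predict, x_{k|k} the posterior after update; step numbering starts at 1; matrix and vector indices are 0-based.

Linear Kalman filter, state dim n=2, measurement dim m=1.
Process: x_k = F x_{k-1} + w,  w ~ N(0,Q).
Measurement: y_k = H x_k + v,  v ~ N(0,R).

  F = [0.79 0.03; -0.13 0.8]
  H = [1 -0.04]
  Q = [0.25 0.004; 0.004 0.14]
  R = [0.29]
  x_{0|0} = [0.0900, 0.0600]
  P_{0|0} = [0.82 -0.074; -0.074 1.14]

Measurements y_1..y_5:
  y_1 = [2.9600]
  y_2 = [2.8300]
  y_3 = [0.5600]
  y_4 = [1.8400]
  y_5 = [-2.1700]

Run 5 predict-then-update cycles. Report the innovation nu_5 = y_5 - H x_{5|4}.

step 1: x^-=[0.0729, 0.0363]  P^-=[0.7593 -0.0993; -0.0993 0.8989]  S=[1.0587]  K=[0.7210; -0.1278]  nu=[2.8886]  x^+=[2.1554, -0.3328]  P^+=[0.2090 -0.0018; -0.0018 0.8816]
step 2: x^-=[1.6928, -0.5465]  P^-=[0.3811 0.0026; 0.0026 0.7081]  S=[0.6721]  K=[0.5670; -0.0383]  nu=[1.1153]  x^+=[2.3252, -0.5892]  P^+=[0.1651 0.0172; 0.0172 0.7071]
step 3: x^-=[1.8192, -0.7736]  P^-=[0.3545 0.0148; 0.0148 0.5918]  S=[0.6443]  K=[0.5493; -0.0138]  nu=[-1.2901]  x^+=[1.1105, -0.7559]  P^+=[0.1601 0.0197; 0.0197 0.5917]
step 4: x^-=[0.8546, -0.7491]  P^-=[0.3514 0.0141; 0.0141 0.5173]  S=[0.6411]  K=[0.5472; -0.0103]  nu=[0.9554]  x^+=[1.3774, -0.7589]  P^+=[0.1594 0.0177; 0.0177 0.5172]
step 5: x^-=[1.0654, -0.7862]  P^-=[0.3508 0.0112; 0.0112 0.4700]  S=[0.6406]  K=[0.5469; -0.0119]  nu=[-3.2669]  x^+=[-0.7211, -0.7472]  P^+=[0.1592 0.0153; 0.0153 0.4699]

innov = [-3.2669]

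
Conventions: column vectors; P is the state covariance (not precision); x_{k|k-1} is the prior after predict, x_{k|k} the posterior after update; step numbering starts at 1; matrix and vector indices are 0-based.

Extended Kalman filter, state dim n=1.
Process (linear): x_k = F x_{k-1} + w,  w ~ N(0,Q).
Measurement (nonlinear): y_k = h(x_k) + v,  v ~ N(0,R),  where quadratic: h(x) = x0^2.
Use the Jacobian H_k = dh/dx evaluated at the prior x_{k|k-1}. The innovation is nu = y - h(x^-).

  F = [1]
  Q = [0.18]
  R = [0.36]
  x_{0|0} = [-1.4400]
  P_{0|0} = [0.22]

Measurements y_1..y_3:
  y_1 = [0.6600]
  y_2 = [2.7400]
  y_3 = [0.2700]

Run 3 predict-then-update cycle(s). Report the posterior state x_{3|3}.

x_post = [-0.9815]

step 1: x^-=[-1.4400]  P^-=[0.4000]  H_jac=[-2.8800]  S=[3.6778]  K=[-0.3132]  nu=[-1.4136]  x^+=[-0.9972]  P^+=[0.0392]
step 2: x^-=[-0.9972]  P^-=[0.2192]  H_jac=[-1.9944]  S=[1.2317]  K=[-0.3549]  nu=[1.7456]  x^+=[-1.6166]  P^+=[0.0641]
step 3: x^-=[-1.6166]  P^-=[0.2441]  H_jac=[-3.2333]  S=[2.9113]  K=[-0.2710]  nu=[-2.3435]  x^+=[-0.9815]  P^+=[0.0302]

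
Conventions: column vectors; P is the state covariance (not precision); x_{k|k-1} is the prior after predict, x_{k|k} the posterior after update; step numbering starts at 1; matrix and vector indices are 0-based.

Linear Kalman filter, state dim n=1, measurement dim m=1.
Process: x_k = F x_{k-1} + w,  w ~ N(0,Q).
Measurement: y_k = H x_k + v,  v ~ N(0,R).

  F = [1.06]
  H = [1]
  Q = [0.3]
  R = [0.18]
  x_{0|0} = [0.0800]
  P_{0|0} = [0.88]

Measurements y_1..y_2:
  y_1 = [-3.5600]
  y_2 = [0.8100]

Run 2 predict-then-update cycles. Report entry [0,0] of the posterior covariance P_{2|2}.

P_post[0,0] = 0.1307

step 1: x^-=[0.0848]  P^-=[1.2888]  S=[1.4688]  K=[0.8774]  nu=[-3.6448]  x^+=[-3.1133]  P^+=[0.1579]
step 2: x^-=[-3.3001]  P^-=[0.4775]  S=[0.6575]  K=[0.7262]  nu=[4.1101]  x^+=[-0.3153]  P^+=[0.1307]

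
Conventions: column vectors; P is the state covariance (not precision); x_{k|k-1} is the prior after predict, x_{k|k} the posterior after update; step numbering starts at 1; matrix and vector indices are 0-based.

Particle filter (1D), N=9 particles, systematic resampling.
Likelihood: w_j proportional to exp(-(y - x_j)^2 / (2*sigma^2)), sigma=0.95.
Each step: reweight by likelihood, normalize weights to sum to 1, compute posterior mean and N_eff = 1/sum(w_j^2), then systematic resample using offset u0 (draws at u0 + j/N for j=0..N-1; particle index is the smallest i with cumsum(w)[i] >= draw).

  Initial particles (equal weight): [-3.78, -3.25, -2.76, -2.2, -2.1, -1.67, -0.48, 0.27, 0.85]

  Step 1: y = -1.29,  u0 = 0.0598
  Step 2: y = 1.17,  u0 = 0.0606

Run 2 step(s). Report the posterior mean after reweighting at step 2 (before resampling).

post_mean = -0.0834

step 1: w=[0.0086, 0.0318, 0.0808, 0.1691, 0.1860, 0.2470, 0.1860, 0.0695, 0.0212]  mean=-1.5867  Neff=5.8248  idx=[2, 3, 3, 4, 5, 5, 6, 6, 7]
step 2: w=[0.0002, 0.0017, 0.0017, 0.0024, 0.0103, 0.0103, 0.1993, 0.1993, 0.5749]  mean=-0.0834  Neff=2.4381  idx=[6, 6, 7, 7, 8, 8, 8, 8, 8]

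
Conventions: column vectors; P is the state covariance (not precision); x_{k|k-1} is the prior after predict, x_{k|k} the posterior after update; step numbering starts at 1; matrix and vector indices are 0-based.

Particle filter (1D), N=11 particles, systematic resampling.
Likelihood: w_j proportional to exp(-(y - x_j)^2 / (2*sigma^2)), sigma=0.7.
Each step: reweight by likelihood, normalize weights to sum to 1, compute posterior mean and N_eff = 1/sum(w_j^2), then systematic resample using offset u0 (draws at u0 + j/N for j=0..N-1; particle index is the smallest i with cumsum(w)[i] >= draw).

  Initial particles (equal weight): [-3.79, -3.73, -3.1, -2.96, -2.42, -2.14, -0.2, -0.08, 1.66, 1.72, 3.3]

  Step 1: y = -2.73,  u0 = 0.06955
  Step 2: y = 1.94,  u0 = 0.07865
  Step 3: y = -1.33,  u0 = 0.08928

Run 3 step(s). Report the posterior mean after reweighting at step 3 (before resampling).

post_mean = -2.1554

step 1: w=[0.0774, 0.0878, 0.2118, 0.2308, 0.2208, 0.1708, 0.0004, 0.0002, 0.0000, 0.0000, 0.0000]  mean=-2.8607  Neff=5.2693  idx=[0, 1, 2, 2, 3, 3, 4, 4, 4, 5, 5]
step 2: w=[0.0000, 0.0000, 0.0001, 0.0001, 0.0002, 0.0002, 0.0395, 0.0395, 0.0395, 0.4404, 0.4404]  mean=-2.1737  Neff=2.5467  idx=[7, 9, 9, 9, 9, 9, 10, 10, 10, 10, 10]
step 3: w=[0.0549, 0.0945, 0.0945, 0.0945, 0.0945, 0.0945, 0.0945, 0.0945, 0.0945, 0.0945, 0.0945]  mean=-2.1554  Neff=10.8302  idx=[1, 2, 3, 4, 5, 6, 7, 8, 9, 10, 10]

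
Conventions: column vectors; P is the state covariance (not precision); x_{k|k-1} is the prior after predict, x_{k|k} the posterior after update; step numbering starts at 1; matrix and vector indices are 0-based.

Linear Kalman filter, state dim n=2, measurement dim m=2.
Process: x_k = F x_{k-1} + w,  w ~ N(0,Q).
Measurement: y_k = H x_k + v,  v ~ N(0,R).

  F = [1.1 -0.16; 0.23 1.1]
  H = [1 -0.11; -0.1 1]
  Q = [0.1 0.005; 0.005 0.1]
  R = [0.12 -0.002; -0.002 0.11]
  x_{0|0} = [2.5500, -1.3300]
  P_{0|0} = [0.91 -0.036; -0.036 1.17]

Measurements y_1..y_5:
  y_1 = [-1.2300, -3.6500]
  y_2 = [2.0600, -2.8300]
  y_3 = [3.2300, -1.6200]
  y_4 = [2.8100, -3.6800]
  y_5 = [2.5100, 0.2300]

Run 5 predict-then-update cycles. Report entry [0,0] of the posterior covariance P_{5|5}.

P_post[0,0] = 0.0745

step 1: x^-=[3.0178, -0.8765]  P^-=[1.2437 -0.0129; -0.0129 1.5456]  S=[1.3853 -0.3095; -0.3095 1.6706]  K=[0.9185 0.0880; 0.0780 0.9404]  nu=[-4.3442, -2.4717]  x^+=[-1.1897, -3.5398]  P^+=[0.1121 0.0191; 0.0191 0.1052]
step 2: x^-=[-0.7423, -4.1674]  P^-=[0.2317 0.0372; 0.0372 0.2429]  S=[0.3464 -0.0143; -0.0143 0.3477]  K=[0.6597 0.0674; 0.0587 0.6901]  nu=[2.3439, 1.2632]  x^+=[0.8892, -3.1581]  P^+=[0.0806 0.0142; 0.0142 0.0772]
step 3: x^-=[1.4834, -3.2694]  P^-=[0.1945 0.0284; 0.0284 0.2049]  S=[0.3107 -0.0153; -0.0153 0.3111]  K=[0.6188 0.0592; 0.0509 0.6518]  nu=[1.3870, 1.7977]  x^+=[2.4480, -2.0270]  P^+=[0.0755 0.0128; 0.0128 0.0729]
step 4: x^-=[3.0171, -1.6666]  P^-=[0.1888 0.0263; 0.0263 0.1987]  S=[0.3054 -0.0161; -0.0161 0.3053]  K=[0.6116 0.0567; 0.0487 0.6447]  nu=[-0.3904, -1.7117]  x^+=[2.6813, -2.7891]  P^+=[0.0747 0.0125; 0.0125 0.0721]
step 5: x^-=[3.3956, -2.4514]  P^-=[0.1878 0.0258; 0.0258 0.1975]  S=[0.3045 -0.0164; -0.0164 0.3042]  K=[0.6104 0.0561; 0.0481 0.6433]  nu=[-1.1553, 3.0209]  x^+=[2.8599, -0.5637]  P^+=[0.0745 0.0124; 0.0124 0.0719]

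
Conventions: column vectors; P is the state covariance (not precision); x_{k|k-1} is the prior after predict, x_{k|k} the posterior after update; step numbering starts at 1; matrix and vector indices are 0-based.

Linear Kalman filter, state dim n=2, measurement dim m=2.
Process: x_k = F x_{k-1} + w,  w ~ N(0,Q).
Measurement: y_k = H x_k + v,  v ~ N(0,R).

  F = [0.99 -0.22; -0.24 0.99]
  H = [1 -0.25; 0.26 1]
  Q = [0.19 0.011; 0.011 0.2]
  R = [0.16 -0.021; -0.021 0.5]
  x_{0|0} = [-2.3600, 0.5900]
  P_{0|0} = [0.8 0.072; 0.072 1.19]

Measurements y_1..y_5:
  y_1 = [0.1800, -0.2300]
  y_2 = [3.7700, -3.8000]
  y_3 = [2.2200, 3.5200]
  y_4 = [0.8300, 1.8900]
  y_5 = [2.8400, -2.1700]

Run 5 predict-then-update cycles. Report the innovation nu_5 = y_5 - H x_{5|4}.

innov = [1.4447, -2.5643]

step 1: x^-=[-2.4662, 1.1505]  P^-=[1.0003 -0.3639; -0.3639 1.3782]  S=[1.4284 -0.4457; -0.4457 1.7566]  K=[0.8097 0.1463; -0.2910 0.6569]  nu=[2.9338, -0.7393]  x^+=[-0.1990, -0.1889]  P^+=[0.1319 0.0219; 0.0219 0.3289]
step 2: x^-=[-0.1555, -0.1392]  P^-=[0.3257 -0.0694; -0.0694 0.5195]  S=[0.5529 -0.1311; -0.1311 1.0055]  K=[0.6440 0.0992; -0.2499 0.4662]  nu=[3.8906, -3.6204]  x^+=[1.9911, -2.7993]  P^+=[0.1033 0.0092; 0.0092 0.2359]
step 3: x^-=[2.5871, -3.2492]  P^-=[0.2986 -0.0554; -0.0554 0.4328]  S=[0.5134 -0.1034; -0.1034 0.9242]  K=[0.6276 0.0943; -0.2328 0.4267]  nu=[-1.1794, 6.0965]  x^+=[2.4215, -0.3733]  P^+=[0.1004 0.0078; 0.0078 0.2162]
step 4: x^-=[2.4794, -0.9507]  P^-=[0.2955 -0.0518; -0.0518 0.4140]  S=[0.5072 -0.0961; -0.0961 0.9070]  K=[0.6258 0.0939; -0.2271 0.4175]  nu=[-1.8871, 2.1960]  x^+=[1.5046, 0.3947]  P^+=[0.1001 0.0078; 0.0078 0.2115]
step 5: x^-=[1.4027, 0.0296]  P^-=[0.2950 -0.0508; -0.0508 0.4094]  S=[0.5060 -0.0942; -0.0942 0.9029]  K=[0.6256 0.0939; -0.2254 0.4152]  nu=[1.4447, -2.5643]  x^+=[2.0657, -1.3609]  P^+=[0.1001 0.0078; 0.0078 0.2103]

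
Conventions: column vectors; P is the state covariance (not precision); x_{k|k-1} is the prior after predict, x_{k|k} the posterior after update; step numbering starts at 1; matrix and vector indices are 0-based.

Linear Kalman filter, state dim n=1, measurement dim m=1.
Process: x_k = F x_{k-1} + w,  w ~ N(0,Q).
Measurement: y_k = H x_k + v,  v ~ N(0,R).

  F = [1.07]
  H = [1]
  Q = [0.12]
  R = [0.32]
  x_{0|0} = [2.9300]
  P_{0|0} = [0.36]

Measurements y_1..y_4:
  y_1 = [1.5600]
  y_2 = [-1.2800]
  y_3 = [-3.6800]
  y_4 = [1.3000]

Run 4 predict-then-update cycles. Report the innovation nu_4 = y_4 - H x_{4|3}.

step 1: x^-=[3.1351]  P^-=[0.5322]  S=[0.8522]  K=[0.6245]  nu=[-1.5751]  x^+=[2.1515]  P^+=[0.1998]
step 2: x^-=[2.3021]  P^-=[0.3488]  S=[0.6688]  K=[0.5215]  nu=[-3.5821]  x^+=[0.4339]  P^+=[0.1669]
step 3: x^-=[0.4643]  P^-=[0.3111]  S=[0.6311]  K=[0.4929]  nu=[-4.1443]  x^+=[-1.5785]  P^+=[0.1577]
step 4: x^-=[-1.6890]  P^-=[0.3006]  S=[0.6206]  K=[0.4844]  nu=[2.9890]  x^+=[-0.2412]  P^+=[0.1550]

innov = [2.9890]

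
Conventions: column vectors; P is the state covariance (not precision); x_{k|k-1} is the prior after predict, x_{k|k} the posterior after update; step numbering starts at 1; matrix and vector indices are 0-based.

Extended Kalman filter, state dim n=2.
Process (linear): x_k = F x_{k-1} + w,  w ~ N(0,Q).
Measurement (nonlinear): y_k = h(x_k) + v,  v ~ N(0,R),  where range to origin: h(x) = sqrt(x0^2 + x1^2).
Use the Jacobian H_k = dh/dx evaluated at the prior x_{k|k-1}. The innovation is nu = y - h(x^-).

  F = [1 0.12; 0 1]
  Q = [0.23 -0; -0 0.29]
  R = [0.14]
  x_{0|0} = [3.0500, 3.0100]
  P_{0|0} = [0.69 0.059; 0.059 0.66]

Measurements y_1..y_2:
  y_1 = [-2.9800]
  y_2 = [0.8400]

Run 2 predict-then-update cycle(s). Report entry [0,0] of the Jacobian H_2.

H_jac[0,0] = -0.7479

step 1: x^-=[3.4112, 3.0100]  P^-=[0.9437 0.1382; 0.1382 0.9500]  H_jac=[0.7498 0.6616]  S=[1.2236]  K=[0.6530; 0.5984]  nu=[-7.5293]  x^+=[-1.5057, -1.4956]  P^+=[0.4219 -0.3399; -0.3399 0.5119]
step 2: x^-=[-1.6851, -1.4956]  P^-=[0.5777 -0.2785; -0.2785 0.8019]  H_jac=[-0.7479 -0.6638]  S=[0.5399]  K=[-0.4578; -0.6000]  nu=[-1.4131]  x^+=[-1.0382, -0.6477]  P^+=[0.4645 -0.4268; -0.4268 0.6075]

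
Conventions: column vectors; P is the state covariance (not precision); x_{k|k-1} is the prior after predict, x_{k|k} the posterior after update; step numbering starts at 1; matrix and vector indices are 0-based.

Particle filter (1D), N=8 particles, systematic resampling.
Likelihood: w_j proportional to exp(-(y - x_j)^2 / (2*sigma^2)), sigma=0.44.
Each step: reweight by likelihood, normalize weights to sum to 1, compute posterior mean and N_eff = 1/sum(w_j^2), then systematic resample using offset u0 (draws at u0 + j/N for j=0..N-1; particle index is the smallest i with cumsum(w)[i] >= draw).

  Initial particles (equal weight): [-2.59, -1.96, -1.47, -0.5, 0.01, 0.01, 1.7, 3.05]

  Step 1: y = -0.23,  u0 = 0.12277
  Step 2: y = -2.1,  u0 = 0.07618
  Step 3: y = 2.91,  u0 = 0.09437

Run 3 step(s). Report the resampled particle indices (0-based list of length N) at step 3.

resampled_idx = [0, 1, 2, 3, 4, 5, 6, 7]

step 1: w=[0.0000, 0.0002, 0.0073, 0.3222, 0.3352, 0.3352, 0.0000, 0.0000]  mean=-0.1655  Neff=3.0441  idx=[3, 3, 4, 4, 4, 5, 5, 5]
step 2: w=[0.4889, 0.4889, 0.0037, 0.0037, 0.0037, 0.0037, 0.0037, 0.0037]  mean=-0.4887  Neff=2.0912  idx=[0, 0, 0, 0, 1, 1, 1, 1]
step 3: w=[0.1250, 0.1250, 0.1250, 0.1250, 0.1250, 0.1250, 0.1250, 0.1250]  mean=-0.5000  Neff=8.0000  idx=[0, 1, 2, 3, 4, 5, 6, 7]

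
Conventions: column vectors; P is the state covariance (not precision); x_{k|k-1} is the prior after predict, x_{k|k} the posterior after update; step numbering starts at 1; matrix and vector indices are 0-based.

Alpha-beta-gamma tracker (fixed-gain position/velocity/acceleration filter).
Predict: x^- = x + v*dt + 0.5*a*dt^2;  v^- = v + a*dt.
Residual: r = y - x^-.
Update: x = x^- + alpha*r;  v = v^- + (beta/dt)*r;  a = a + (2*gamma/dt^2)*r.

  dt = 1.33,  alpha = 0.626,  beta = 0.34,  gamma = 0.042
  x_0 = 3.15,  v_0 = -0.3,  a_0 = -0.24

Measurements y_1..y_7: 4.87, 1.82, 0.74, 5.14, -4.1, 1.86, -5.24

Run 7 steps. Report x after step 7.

x_post = -3.7561

step 1: x_pred=2.5387  r=2.3313  x^+=3.9981  v^+=-0.0232  a^+=-0.1293
step 2: x_pred=3.8528  r=-2.0328  x^+=2.5803  v^+=-0.7149  a^+=-0.2258
step 3: x_pred=1.4298  r=-0.6898  x^+=0.9980  v^+=-1.1916  a^+=-0.2586
step 4: x_pred=-0.8155  r=5.9555  x^+=2.9126  v^+=-0.0130  a^+=0.0242
step 5: x_pred=2.9168  r=-7.0168  x^+=-1.4757  v^+=-1.7746  a^+=-0.3090
step 6: x_pred=-4.1092  r=5.9692  x^+=-0.3725  v^+=-0.6595  a^+=-0.0255
step 7: x_pred=-1.2722  r=-3.9678  x^+=-3.7561  v^+=-1.7078  a^+=-0.2139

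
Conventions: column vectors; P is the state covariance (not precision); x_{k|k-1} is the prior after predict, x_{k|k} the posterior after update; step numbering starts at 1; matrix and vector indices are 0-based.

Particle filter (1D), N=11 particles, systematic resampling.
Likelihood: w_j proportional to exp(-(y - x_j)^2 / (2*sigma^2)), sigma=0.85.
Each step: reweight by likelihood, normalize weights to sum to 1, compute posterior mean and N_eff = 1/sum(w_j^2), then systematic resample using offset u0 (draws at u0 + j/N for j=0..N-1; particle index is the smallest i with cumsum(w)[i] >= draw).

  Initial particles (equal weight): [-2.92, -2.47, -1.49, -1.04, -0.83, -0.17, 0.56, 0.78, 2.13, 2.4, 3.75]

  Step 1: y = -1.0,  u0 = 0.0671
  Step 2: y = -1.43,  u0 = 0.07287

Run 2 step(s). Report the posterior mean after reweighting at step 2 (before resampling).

post_mean = -1.1214

step 1: w=[0.0193, 0.0554, 0.2092, 0.2468, 0.2422, 0.1534, 0.0459, 0.0276, 0.0003, 0.0001, 0.0000]  mean=-0.9406  Neff=5.1773  idx=[1, 2, 2, 3, 3, 3, 4, 4, 5, 5, 7]
step 2: w=[0.0637, 0.1343, 0.1343, 0.1212, 0.1212, 0.1212, 0.1049, 0.1049, 0.0449, 0.0449, 0.0046]  mean=-1.1214  Neff=9.0706  idx=[1, 1, 2, 3, 3, 4, 5, 6, 6, 7, 9]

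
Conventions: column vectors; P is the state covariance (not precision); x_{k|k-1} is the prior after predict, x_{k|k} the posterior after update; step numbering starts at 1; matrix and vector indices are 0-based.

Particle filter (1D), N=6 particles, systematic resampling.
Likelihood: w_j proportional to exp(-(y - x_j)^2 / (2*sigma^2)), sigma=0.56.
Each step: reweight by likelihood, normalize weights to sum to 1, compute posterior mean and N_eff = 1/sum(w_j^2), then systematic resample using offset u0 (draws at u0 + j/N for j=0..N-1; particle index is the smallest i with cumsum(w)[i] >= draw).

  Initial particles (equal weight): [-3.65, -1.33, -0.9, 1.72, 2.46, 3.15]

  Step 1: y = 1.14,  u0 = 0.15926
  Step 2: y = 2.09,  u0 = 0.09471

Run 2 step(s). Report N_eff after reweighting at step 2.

step 1: w=[0.0000, 0.0001, 0.0020, 0.8998, 0.0956, 0.0025]  mean=1.7887  Neff=1.2213  idx=[3, 3, 3, 3, 3, 4]
step 2: w=[0.1667, 0.1667, 0.1667, 0.1667, 0.1667, 0.1667]  mean=1.8433  Neff=6.0000  idx=[0, 1, 2, 3, 4, 5]

N_eff = 6.0000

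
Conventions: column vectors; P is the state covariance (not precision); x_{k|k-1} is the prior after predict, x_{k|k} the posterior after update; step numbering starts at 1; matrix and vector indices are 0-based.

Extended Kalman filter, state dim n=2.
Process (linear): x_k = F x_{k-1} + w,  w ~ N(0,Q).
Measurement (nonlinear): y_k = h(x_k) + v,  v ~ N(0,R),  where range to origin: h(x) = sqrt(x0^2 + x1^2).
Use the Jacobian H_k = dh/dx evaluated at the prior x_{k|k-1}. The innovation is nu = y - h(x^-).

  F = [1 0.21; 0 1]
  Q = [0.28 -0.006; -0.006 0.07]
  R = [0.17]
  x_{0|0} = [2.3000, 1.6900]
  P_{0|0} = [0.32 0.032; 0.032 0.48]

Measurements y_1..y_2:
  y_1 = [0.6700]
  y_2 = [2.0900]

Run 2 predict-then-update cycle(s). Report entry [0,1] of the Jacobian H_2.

step 1: x^-=[2.6549, 1.6900]  P^-=[0.6346 0.1268; 0.1268 0.5500]  H_jac=[0.8436 0.5370]  S=[0.8951]  K=[0.6742; 0.4495]  nu=[-2.4772]  x^+=[0.9849, 0.5766]  P^+=[0.2278 -0.1444; -0.1444 0.3692]
step 2: x^-=[1.1060, 0.5766]  P^-=[0.4634 -0.0729; -0.0729 0.4392]  H_jac=[0.8867 0.4623]  S=[0.5685]  K=[0.6636; 0.2434]  nu=[0.8427]  x^+=[1.6652, 0.7818]  P^+=[0.2131 -0.1647; -0.1647 0.4055]

H_jac[0,1] = 0.4623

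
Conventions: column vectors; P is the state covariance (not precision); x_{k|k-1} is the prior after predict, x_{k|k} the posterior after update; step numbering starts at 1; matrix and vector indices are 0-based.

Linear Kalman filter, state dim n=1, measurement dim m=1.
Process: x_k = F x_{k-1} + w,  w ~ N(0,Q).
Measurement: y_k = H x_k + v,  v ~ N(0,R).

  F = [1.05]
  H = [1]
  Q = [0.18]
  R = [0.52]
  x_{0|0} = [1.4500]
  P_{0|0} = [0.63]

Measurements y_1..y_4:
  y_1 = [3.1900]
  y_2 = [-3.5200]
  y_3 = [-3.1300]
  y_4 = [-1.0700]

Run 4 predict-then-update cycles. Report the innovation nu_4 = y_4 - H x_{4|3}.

step 1: x^-=[1.5225]  P^-=[0.8746]  S=[1.3946]  K=[0.6271]  nu=[1.6675]  x^+=[2.5682]  P^+=[0.3261]
step 2: x^-=[2.6966]  P^-=[0.5395]  S=[1.0595]  K=[0.5092]  nu=[-6.2166]  x^+=[-0.4690]  P^+=[0.2648]
step 3: x^-=[-0.4924]  P^-=[0.4719]  S=[0.9919]  K=[0.4758]  nu=[-2.6376]  x^+=[-1.7473]  P^+=[0.2474]
step 4: x^-=[-1.8347]  P^-=[0.4528]  S=[0.9728]  K=[0.4654]  nu=[0.7647]  x^+=[-1.4788]  P^+=[0.2420]

innov = [0.7647]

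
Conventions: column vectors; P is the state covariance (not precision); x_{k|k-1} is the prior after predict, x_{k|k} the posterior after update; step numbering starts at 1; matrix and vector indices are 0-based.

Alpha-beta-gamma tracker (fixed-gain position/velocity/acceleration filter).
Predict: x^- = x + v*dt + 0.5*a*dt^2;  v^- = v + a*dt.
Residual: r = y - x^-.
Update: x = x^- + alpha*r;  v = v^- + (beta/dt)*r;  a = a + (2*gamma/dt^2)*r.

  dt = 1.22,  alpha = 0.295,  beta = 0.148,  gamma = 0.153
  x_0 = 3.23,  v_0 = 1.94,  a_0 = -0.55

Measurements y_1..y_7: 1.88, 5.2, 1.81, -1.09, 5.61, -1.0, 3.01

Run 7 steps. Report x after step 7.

step 1: x_pred=5.1875  r=-3.3075  x^+=4.2118  v^+=0.8678  a^+=-1.2300
step 2: x_pred=4.3551  r=0.8449  x^+=4.6043  v^+=-0.5303  a^+=-1.0563
step 3: x_pred=3.1713  r=-1.3613  x^+=2.7697  v^+=-1.9841  a^+=-1.3361
step 4: x_pred=-0.6453  r=-0.4447  x^+=-0.7765  v^+=-3.6682  a^+=-1.4276
step 5: x_pred=-6.3141  r=11.9241  x^+=-2.7965  v^+=-3.9633  a^+=1.0239
step 6: x_pred=-6.8697  r=5.8697  x^+=-5.1381  v^+=-2.0021  a^+=2.2306
step 7: x_pred=-5.9206  r=8.9306  x^+=-3.2861  v^+=1.8027  a^+=4.0667

x_post = -3.2861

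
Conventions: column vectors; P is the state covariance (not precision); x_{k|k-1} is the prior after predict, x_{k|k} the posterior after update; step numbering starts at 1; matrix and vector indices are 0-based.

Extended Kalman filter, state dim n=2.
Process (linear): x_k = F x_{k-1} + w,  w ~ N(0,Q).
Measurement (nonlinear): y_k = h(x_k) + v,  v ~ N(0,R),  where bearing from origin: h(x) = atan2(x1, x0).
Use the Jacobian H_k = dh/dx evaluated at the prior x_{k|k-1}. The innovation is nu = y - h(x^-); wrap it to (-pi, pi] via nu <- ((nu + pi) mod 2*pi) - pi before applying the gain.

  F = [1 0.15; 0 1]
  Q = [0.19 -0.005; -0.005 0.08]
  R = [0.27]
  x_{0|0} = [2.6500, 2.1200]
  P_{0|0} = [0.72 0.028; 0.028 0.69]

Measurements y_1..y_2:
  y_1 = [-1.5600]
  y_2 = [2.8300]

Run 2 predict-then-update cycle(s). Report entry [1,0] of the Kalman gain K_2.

step 1: x^-=[2.9680, 2.1200]  P^-=[0.9339 0.1265; 0.1265 0.7700]  H_jac=[-0.1594 0.2231]  S=[0.3230]  K=[-0.3733; 0.4694]  nu=[-2.1802]  x^+=[3.7820, 1.0967]  P^+=[0.8889 0.1831; 0.1831 0.6988]
step 2: x^-=[3.9465, 1.0967]  P^-=[1.1496 0.2829; 0.2829 0.7788]  H_jac=[-0.0654 0.2352]  S=[0.3093]  K=[-0.0278; 0.5325]  nu=[2.5590]  x^+=[3.8754, 2.4593]  P^+=[1.1493 0.2875; 0.2875 0.6911]

K[1,0] = 0.5325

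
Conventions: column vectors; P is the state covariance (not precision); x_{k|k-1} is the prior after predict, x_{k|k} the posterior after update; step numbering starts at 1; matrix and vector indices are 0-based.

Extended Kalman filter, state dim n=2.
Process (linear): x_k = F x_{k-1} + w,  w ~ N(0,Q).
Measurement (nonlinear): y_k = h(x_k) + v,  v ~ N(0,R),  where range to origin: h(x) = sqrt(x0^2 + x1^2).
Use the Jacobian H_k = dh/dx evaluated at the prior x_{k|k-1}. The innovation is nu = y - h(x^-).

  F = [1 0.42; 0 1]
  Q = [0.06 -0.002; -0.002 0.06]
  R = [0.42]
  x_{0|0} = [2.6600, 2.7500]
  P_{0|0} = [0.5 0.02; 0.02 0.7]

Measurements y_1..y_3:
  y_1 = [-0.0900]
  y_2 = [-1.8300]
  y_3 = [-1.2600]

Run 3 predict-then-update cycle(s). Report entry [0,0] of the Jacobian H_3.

H_jac[0,0] = -0.5148

step 1: x^-=[3.8150, 2.7500]  P^-=[0.7003 0.3120; 0.3120 0.7600]  H_jac=[0.8112 0.5848]  S=[1.4367]  K=[0.5224; 0.4855]  nu=[-4.7928]  x^+=[1.3113, 0.4231]  P^+=[0.3082 -0.0524; -0.0524 0.4214]
step 2: x^-=[1.4890, 0.4231]  P^-=[0.3986 0.1226; 0.1226 0.4814]  H_jac=[0.9619 0.2733]  S=[0.8892]  K=[0.4688; 0.2806]  nu=[-3.3779]  x^+=[-0.0947, -0.5247]  P^+=[0.2031 0.0056; 0.0056 0.4114]
step 3: x^-=[-0.3151, -0.5247]  P^-=[0.3404 0.1764; 0.1764 0.4714]  H_jac=[-0.5148 -0.8573]  S=[1.0123]  K=[-0.3225; -0.4889]  nu=[-1.8720]  x^+=[0.2886, 0.3905]  P^+=[0.2351 0.0168; 0.0168 0.2294]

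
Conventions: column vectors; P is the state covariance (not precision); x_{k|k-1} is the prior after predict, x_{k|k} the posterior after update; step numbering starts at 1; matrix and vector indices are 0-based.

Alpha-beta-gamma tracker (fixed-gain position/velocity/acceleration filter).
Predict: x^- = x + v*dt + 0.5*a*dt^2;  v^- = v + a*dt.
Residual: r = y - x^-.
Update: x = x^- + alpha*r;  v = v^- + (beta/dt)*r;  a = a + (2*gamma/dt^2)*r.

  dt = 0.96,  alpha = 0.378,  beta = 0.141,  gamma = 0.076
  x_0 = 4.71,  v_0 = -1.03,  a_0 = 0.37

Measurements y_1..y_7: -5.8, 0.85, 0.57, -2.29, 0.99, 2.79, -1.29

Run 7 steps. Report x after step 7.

x_post = 0.6831

step 1: x_pred=3.8917  r=-9.6917  x^+=0.2282  v^+=-2.0983  a^+=-1.2285
step 2: x_pred=-2.3522  r=3.2022  x^+=-1.1418  v^+=-2.8073  a^+=-0.7003
step 3: x_pred=-4.1594  r=4.7294  x^+=-2.3717  v^+=-2.7849  a^+=0.0797
step 4: x_pred=-5.0085  r=2.7185  x^+=-3.9809  v^+=-2.3091  a^+=0.5281
step 5: x_pred=-5.9544  r=6.9444  x^+=-3.3294  v^+=-0.7822  a^+=1.6734
step 6: x_pred=-3.3092  r=6.0992  x^+=-1.0037  v^+=1.7201  a^+=2.6794
step 7: x_pred=1.8822  r=-3.1722  x^+=0.6831  v^+=3.8263  a^+=2.1562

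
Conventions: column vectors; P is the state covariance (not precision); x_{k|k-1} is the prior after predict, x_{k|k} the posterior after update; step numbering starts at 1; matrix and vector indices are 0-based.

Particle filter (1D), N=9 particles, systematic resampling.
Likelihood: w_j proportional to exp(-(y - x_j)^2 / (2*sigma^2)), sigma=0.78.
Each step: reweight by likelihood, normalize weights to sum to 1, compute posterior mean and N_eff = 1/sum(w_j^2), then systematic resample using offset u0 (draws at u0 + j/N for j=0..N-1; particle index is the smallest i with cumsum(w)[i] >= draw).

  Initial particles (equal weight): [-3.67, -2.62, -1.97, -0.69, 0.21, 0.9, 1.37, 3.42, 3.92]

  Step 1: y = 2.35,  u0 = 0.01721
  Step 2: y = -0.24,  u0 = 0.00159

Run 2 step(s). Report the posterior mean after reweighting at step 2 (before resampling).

post_mean = 0.6307

step 1: w=[0.0000, 0.0000, 0.0000, 0.0004, 0.0197, 0.1509, 0.3856, 0.3314, 0.1120]  mean=2.2403  Neff=3.3988  idx=[4, 5, 6, 6, 6, 7, 7, 7, 8]
step 2: w=[0.5474, 0.2222, 0.0768, 0.0768, 0.0768, 0.0000, 0.0000, 0.0000, 0.0000]  mean=0.6307  Neff=2.7272  idx=[0, 0, 0, 0, 0, 1, 1, 2, 3]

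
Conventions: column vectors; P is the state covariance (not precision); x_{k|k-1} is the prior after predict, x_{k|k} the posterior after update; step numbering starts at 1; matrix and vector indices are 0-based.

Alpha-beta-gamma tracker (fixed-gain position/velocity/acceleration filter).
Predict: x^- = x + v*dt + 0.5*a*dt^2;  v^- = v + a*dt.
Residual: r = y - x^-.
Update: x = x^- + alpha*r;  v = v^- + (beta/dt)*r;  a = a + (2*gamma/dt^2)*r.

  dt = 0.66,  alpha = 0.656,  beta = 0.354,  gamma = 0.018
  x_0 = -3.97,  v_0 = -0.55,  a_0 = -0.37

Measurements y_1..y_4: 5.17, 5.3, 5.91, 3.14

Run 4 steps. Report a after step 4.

step 1: x_pred=-4.4136  r=9.5836  x^+=1.8732  v^+=4.3461  a^+=0.4220
step 2: x_pred=4.8336  r=0.4664  x^+=5.1396  v^+=4.8748  a^+=0.4606
step 3: x_pred=8.4572  r=-2.5472  x^+=6.7862  v^+=3.8125  a^+=0.2501
step 4: x_pred=9.3570  r=-6.2170  x^+=5.2786  v^+=0.6430  a^+=-0.2637

a_post = -0.2637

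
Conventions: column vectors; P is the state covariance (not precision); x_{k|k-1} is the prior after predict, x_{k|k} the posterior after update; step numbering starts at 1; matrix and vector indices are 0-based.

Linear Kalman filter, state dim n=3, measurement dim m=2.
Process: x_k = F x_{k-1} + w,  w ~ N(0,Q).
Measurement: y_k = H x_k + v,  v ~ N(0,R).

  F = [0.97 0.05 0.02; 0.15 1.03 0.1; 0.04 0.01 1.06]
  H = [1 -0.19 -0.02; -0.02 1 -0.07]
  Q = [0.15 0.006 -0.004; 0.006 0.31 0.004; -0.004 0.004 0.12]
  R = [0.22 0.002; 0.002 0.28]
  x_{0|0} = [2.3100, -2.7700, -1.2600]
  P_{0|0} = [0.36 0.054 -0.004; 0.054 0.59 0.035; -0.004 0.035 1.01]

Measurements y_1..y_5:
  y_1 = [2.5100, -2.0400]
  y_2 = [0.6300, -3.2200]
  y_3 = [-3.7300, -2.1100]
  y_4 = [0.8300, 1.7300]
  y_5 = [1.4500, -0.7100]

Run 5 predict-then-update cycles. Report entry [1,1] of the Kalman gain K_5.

step 1: x^-=[2.0770, -2.6326, -1.2709]  P^-=[0.4958 0.1456 0.0301; 0.1456 0.9779 0.1592; 0.0301 0.1592 1.2559]  S=[0.6962 -0.0489; -0.0489 1.2362]  K=[0.6809 0.1350; -0.0075 0.7794; -0.0324 0.0559]  nu=[-0.0926, 0.5452]  x^+=[2.0876, -2.2070, -1.2374]  P^+=[0.1594 0.0450 0.0377; 0.0450 0.2264 0.1039; 0.0377 0.1039 1.2511]
step 2: x^-=[1.8898, -2.0838, -1.2502]  P^-=[0.3071 0.0951 0.0737; 0.0951 0.6027 0.2615; 0.0737 0.2615 1.5315]  S=[0.5123 -0.0279; -0.0279 0.8501]  K=[0.5676 0.1172; -0.0108 0.6848; -0.0031 0.1797]  nu=[-1.6808, -1.1859]  x^+=[0.7968, -2.8779, -1.4582]  P^+=[0.1340 0.0408 0.0595; 0.0408 0.2035 0.1568; 0.0595 0.1568 1.5040]
step 3: x^-=[0.5999, -2.9905, -1.5426]  P^-=[0.2838 0.0900 0.1033; 0.0900 0.5907 0.3491; 0.1033 0.3491 1.8185]  S=[0.4902 -0.0325; -0.0325 0.8275]  K=[0.5475 0.1147; -0.0143 0.6815; 0.0188 0.2663]  nu=[-4.9289, 0.7845]  x^+=[-2.0087, -2.3852, -1.4265]  P^+=[0.1301 0.0413 0.0778; 0.0413 0.2056 0.1994; 0.0778 0.1994 1.7600]
step 4: x^-=[-2.0963, -2.9008, -1.6163]  P^-=[0.2810 0.0934 0.1296; 0.0934 0.6048 0.4258; 0.1296 0.4258 2.1086]  S=[0.4862 -0.0336; -0.0336 0.8322]  K=[0.5442 0.1166; -0.0140 0.6881; 0.0364 0.3326]  nu=[2.3428, 4.4757]  x^+=[-0.2994, 0.1459, -0.0426]  P^+=[0.1300 0.0429 0.0939; 0.0429 0.2100 0.2362; 0.0939 0.2362 2.0168]
step 5: x^-=[-0.2840, 0.1011, -0.0557]  P^-=[0.2819 0.0984 0.1536; 0.0984 0.6207 0.4960; 0.1536 0.4960 2.3993]  S=[0.4855 -0.0334; -0.0334 0.8396]  K=[0.5440 0.1194; -0.0128 0.6950; 0.0502 0.3891]  nu=[1.7520, -0.8207]  x^+=[0.5713, -0.4917, -0.2871]  P^+=[0.1306 0.0447 0.1086; 0.0447 0.2144 0.2703; 0.1086 0.2703 2.2722]

K[1,1] = 0.6950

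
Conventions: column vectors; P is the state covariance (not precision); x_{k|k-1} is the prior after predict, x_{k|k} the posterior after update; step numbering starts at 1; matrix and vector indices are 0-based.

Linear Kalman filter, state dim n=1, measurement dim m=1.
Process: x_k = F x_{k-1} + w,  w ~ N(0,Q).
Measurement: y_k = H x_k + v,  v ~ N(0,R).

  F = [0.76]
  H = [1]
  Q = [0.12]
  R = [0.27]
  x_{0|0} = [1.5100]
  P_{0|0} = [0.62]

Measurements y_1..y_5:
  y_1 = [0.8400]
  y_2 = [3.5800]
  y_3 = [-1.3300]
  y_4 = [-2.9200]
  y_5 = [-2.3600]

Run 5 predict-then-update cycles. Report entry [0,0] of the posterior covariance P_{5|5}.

P_post[0,0] = 0.1092

step 1: x^-=[1.1476]  P^-=[0.4781]  S=[0.7481]  K=[0.6391]  nu=[-0.3076]  x^+=[0.9510]  P^+=[0.1726]
step 2: x^-=[0.7228]  P^-=[0.2197]  S=[0.4897]  K=[0.4486]  nu=[2.8572]  x^+=[2.0045]  P^+=[0.1211]
step 3: x^-=[1.5235]  P^-=[0.1900]  S=[0.4600]  K=[0.4130]  nu=[-2.8535]  x^+=[0.3450]  P^+=[0.1115]
step 4: x^-=[0.2622]  P^-=[0.1844]  S=[0.4544]  K=[0.4058]  nu=[-3.1822]  x^+=[-1.0292]  P^+=[0.1096]
step 5: x^-=[-0.7822]  P^-=[0.1833]  S=[0.4533]  K=[0.4044]  nu=[-1.5778]  x^+=[-1.4202]  P^+=[0.1092]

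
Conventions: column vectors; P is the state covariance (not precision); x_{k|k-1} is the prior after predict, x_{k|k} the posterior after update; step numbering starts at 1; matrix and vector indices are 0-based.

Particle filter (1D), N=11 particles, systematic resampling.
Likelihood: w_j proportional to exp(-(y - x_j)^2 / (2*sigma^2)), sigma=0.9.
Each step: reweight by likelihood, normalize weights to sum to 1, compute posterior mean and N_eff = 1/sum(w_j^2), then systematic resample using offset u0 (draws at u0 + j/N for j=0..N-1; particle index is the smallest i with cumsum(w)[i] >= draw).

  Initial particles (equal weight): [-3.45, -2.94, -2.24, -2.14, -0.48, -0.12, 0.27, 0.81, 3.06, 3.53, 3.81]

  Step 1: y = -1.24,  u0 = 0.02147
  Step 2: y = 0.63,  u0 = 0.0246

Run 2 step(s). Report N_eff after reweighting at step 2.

N_eff = 4.7892

step 1: w=[0.0173, 0.0591, 0.1897, 0.2133, 0.2462, 0.1621, 0.0861, 0.0263, 0.0000, 0.0000, 0.0000]  mean=-1.2077  Neff=5.5473  idx=[1, 2, 2, 3, 3, 3, 4, 4, 5, 5, 6]
step 2: w=[0.0001, 0.0019, 0.0019, 0.0026, 0.0026, 0.0026, 0.1412, 0.1412, 0.2135, 0.2135, 0.2789]  mean=-0.1372  Neff=4.7892  idx=[6, 6, 7, 8, 8, 8, 9, 9, 10, 10, 10]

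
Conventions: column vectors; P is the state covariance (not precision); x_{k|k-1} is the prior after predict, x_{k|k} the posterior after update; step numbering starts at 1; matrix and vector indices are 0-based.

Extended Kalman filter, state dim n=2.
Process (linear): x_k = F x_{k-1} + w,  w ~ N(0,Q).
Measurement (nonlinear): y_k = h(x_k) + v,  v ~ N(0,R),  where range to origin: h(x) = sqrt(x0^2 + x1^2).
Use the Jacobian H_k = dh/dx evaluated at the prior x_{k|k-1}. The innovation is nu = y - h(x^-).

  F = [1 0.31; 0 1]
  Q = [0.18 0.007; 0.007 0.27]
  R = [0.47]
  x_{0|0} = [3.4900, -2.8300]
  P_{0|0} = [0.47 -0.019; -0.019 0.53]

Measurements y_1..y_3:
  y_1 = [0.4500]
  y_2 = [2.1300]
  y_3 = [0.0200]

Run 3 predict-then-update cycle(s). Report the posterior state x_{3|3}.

step 1: x^-=[2.6127, -2.8300]  P^-=[0.6892 0.1523; 0.1523 0.8000]  H_jac=[0.6783 -0.7348]  S=[1.0672]  K=[0.3332; -0.4540]  nu=[-3.4016]  x^+=[1.4793, -1.2857]  P^+=[0.5707 0.3137; 0.3137 0.5800]
step 2: x^-=[1.0807, -1.2857]  P^-=[1.0009 0.5005; 0.5005 0.8500]  H_jac=[0.6435 -0.7655]  S=[0.8894]  K=[0.2933; -0.3695]  nu=[0.4504]  x^+=[1.2129, -1.4521]  P^+=[0.9244 0.5969; 0.5969 0.7286]
step 3: x^-=[0.7627, -1.4521]  P^-=[1.5445 0.8298; 0.8298 0.9986]  H_jac=[0.4650 -0.8853]  S=[0.9034]  K=[-0.0182; -0.5515]  nu=[-1.6202]  x^+=[0.7922, -0.5586]  P^+=[1.5442 0.8208; 0.8208 0.7239]

x_post = [0.7922, -0.5586]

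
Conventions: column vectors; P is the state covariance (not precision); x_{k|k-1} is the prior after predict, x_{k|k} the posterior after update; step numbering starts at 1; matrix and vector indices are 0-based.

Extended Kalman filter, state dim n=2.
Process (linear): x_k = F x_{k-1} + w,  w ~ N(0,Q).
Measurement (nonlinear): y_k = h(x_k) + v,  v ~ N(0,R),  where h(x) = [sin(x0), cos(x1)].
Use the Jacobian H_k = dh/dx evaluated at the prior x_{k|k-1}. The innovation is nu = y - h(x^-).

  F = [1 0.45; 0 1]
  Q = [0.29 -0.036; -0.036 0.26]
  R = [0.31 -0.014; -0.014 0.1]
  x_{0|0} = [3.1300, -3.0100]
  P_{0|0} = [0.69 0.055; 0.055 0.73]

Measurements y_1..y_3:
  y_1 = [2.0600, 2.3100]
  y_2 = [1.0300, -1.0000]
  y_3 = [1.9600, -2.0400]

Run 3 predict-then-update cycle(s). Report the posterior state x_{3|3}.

x_post = [1.6304, 2.2234]

step 1: x^-=[1.7755, -3.0100]  P^-=[1.1773 0.3475; 0.3475 0.9900]  H_jac=[-0.2033 0.0000; 0.0000 0.1312]  S=[0.3586 -0.0233; -0.0233 0.1170]  K=[-0.6504 0.2603; -0.1266 1.0847]  nu=[1.0809, 3.3014]  x^+=[1.9317, 0.4341]  P^+=[1.0098 0.2677; 0.2677 0.8402]
step 2: x^-=[2.1270, 0.4341]  P^-=[1.7109 0.6098; 0.6098 1.1002]  H_jac=[-0.5280 0.0000; 0.0000 -0.4206]  S=[0.7870 0.1214; 0.1214 0.2946]  K=[-1.0824 -0.4245; -0.1782 -1.4972]  nu=[0.1808, -1.9073]  x^+=[2.7410, 3.2574]  P^+=[0.6242 0.0649; 0.0649 0.3501]
step 3: x^-=[4.2068, 3.2574]  P^-=[1.0435 0.1864; 0.1864 0.6101]  H_jac=[-0.4843 0.0000; 0.0000 0.1155]  S=[0.5548 -0.0244; -0.0244 0.1081]  K=[-0.9113 -0.0067; -0.1354 0.6212]  nu=[2.8349, -1.0467]  x^+=[1.6304, 2.2234]  P^+=[0.5831 0.1046; 0.1046 0.5541]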